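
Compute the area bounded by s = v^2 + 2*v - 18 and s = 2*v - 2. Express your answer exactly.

256/3

Both boundary curves give s as a function of v, so integrate with respect to v. Setting them equal: v^2 - 16 = 0, i.e. (v - 4)*(v + 4) = 0, so they meet at v = -4, 4.
For v in [-4, 4], s = v^2 + 2*v - 18 is on the left; area = ∫[-4,4] (-(v^2 - 16)) dv = 256/3.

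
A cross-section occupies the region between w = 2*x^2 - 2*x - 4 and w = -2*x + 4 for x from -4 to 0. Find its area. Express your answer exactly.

32

The difference (2*x^2 - 2*x - 4) - (-2*x + 4) = 2*x^2 - 8 changes sign at x = -2 inside [-4, 0], so split the integral there.
∫[-4,-2] (2*x^2 - 8) dx = 64/3.
∫[-2,0] (2*x^2 - 8) dx = -32/3; the area of that piece is 32/3.
Total area = 64/3 + 32/3 = 32.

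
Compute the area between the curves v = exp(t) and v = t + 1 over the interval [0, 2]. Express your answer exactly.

On [0, 2], (exp(t)) - (t + 1) = -t + exp(t) - 1 is ≥ 0 throughout, so the area is a single integral of |-t + exp(t) - 1|.
∫[0,2] (-t + exp(t) - 1) dt = -5 + exp(2).

-5 + exp(2)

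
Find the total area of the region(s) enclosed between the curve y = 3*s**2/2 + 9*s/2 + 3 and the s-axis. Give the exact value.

1/4

The curve meets the s-axis where 3*s**2/2 + 9*s/2 + 3 = 0, i.e. 3*(s + 1)*(s + 2)/2 = 0, at s = -2, -1.
On [-2, -1] the curve lies below the axis; ∫[-2,-1] (3*s**2/2 + 9*s/2 + 3) ds = -1/4, giving area 1/4.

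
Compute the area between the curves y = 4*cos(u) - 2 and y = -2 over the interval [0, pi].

8

The difference (4*cos(u) - 2) - (-2) = 4*cos(u) changes sign at u = pi/2 inside [0, pi], so split the integral there.
∫[0,pi/2] (4*cos(u)) du = 4.
∫[pi/2,pi] (4*cos(u)) du = -4; the area of that piece is 4.
Total area = 4 + 4 = 8.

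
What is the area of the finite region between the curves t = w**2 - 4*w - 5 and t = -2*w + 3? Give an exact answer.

36

Both boundary curves give t as a function of w, so integrate with respect to w. Setting them equal: w**2 - 2*w - 8 = 0, i.e. (w - 4)*(w + 2) = 0, so they meet at w = -2, 4.
For w in [-2, 4], t = w**2 - 4*w - 5 is on the left; area = ∫[-2,4] (-(w**2 - 2*w - 8)) dw = 36.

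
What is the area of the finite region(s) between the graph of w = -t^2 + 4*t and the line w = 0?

32/3

The curve meets the t-axis where -t^2 + 4*t = 0, i.e. -t*(t - 4) = 0, at t = 0, 4.
On [0, 4] the curve lies above the axis; ∫[0,4] (-t^2 + 4*t) dt = 32/3, giving area 32/3.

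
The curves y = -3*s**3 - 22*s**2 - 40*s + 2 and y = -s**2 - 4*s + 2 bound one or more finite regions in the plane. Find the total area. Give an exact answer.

Set the curves equal: -3*s**3 - 22*s**2 - 40*s + 2 = -s**2 - 4*s + 2, so -3*s**3 - 21*s**2 - 36*s = 0, which factors as -3*s*(s + 3)*(s + 4) = 0. The curves meet at s = -4, -3, 0.
On [-4, -3], y = -s**2 - 4*s + 2 is on top; that piece has area ∫[-4,-3] (-(-3*s**3 - 21*s**2 - 36*s)) ds = 7/4.
On [-3, 0], y = -3*s**3 - 22*s**2 - 40*s + 2 is on top; that piece has area ∫[-3,0] (-3*s**3 - 21*s**2 - 36*s) ds = 135/4.
Total enclosed area = 7/4 + 135/4 = 71/2.

71/2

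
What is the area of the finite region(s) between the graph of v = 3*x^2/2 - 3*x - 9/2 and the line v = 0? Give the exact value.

16

The curve meets the x-axis where 3*x^2/2 - 3*x - 9/2 = 0, i.e. 3*(x - 3)*(x + 1)/2 = 0, at x = -1, 3.
On [-1, 3] the curve lies below the axis; ∫[-1,3] (3*x^2/2 - 3*x - 9/2) dx = -16, giving area 16.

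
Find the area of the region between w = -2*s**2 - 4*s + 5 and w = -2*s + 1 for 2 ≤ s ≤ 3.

On [2, 3], (-2*s**2 - 4*s + 5) - (-2*s + 1) = -2*s**2 - 2*s + 4 is ≤ 0 throughout, so the area is a single integral of |-2*s**2 - 2*s + 4|.
∫[2,3] (-2*s**2 - 2*s + 4) ds = -41/3; the area of that piece is 41/3.

41/3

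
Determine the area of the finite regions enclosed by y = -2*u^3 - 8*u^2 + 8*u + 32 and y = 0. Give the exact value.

Set the curves equal: -2*u^3 - 8*u^2 + 8*u + 32 = 0, so -2*u^3 - 8*u^2 + 8*u + 32 = 0, which factors as -2*(u - 2)*(u + 2)*(u + 4) = 0. The curves meet at u = -4, -2, 2.
On [-4, -2], y = 0 is on top; that piece has area ∫[-4,-2] (-(-2*u^3 - 8*u^2 + 8*u + 32)) du = 40/3.
On [-2, 2], y = -2*u^3 - 8*u^2 + 8*u + 32 is on top; that piece has area ∫[-2,2] (-2*u^3 - 8*u^2 + 8*u + 32) du = 256/3.
Total enclosed area = 40/3 + 256/3 = 296/3.

296/3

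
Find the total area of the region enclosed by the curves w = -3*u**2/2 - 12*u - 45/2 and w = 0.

2

Set the curves equal: -3*u**2/2 - 12*u - 45/2 = 0, so -3*u**2/2 - 12*u - 45/2 = 0, which factors as -3*(u + 3)*(u + 5)/2 = 0. The curves meet at u = -5, -3.
On [-5, -3], w = -3*u**2/2 - 12*u - 45/2 is on top; that piece has area ∫[-5,-3] (-3*u**2/2 - 12*u - 45/2) du = 2.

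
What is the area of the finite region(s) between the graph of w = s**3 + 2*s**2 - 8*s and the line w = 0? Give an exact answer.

148/3

The curve meets the s-axis where s**3 + 2*s**2 - 8*s = 0, i.e. s*(s - 2)*(s + 4) = 0, at s = -4, 0, 2.
On [-4, 0] the curve lies above the axis; ∫[-4,0] (s**3 + 2*s**2 - 8*s) ds = 128/3, giving area 128/3.
On [0, 2] the curve lies below the axis; ∫[0,2] (s**3 + 2*s**2 - 8*s) ds = -20/3, giving area 20/3.
Total area = 128/3 + 20/3 = 148/3.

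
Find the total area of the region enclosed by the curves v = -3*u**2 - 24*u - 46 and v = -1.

4

Set the curves equal: -3*u**2 - 24*u - 46 = -1, so -3*u**2 - 24*u - 45 = 0, which factors as -3*(u + 3)*(u + 5) = 0. The curves meet at u = -5, -3.
On [-5, -3], v = -3*u**2 - 24*u - 46 is on top; that piece has area ∫[-5,-3] (-3*u**2 - 24*u - 45) du = 4.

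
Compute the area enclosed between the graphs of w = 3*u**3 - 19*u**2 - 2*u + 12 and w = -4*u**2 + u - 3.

148

Set the curves equal: 3*u**3 - 19*u**2 - 2*u + 12 = -4*u**2 + u - 3, so 3*u**3 - 15*u**2 - 3*u + 15 = 0, which factors as 3*(u - 5)*(u - 1)*(u + 1) = 0. The curves meet at u = -1, 1, 5.
On [-1, 1], w = 3*u**3 - 19*u**2 - 2*u + 12 is on top; that piece has area ∫[-1,1] (3*u**3 - 15*u**2 - 3*u + 15) du = 20.
On [1, 5], w = -4*u**2 + u - 3 is on top; that piece has area ∫[1,5] (-(3*u**3 - 15*u**2 - 3*u + 15)) du = 128.
Total enclosed area = 20 + 128 = 148.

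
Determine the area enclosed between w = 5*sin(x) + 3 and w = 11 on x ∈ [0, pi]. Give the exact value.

On [0, pi], (5*sin(x) + 3) - (11) = 5*sin(x) - 8 is ≤ 0 throughout, so the area is a single integral of |5*sin(x) - 8|.
∫[0,pi] (5*sin(x) - 8) dx = 10 - 8*pi; the area of that piece is -10 + 8*pi.

-10 + 8*pi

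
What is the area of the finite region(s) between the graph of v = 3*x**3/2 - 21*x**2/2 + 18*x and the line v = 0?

The curve meets the x-axis where 3*x**3/2 - 21*x**2/2 + 18*x = 0, i.e. 3*x*(x - 4)*(x - 3)/2 = 0, at x = 0, 3, 4.
On [0, 3] the curve lies above the axis; ∫[0,3] (3*x**3/2 - 21*x**2/2 + 18*x) dx = 135/8, giving area 135/8.
On [3, 4] the curve lies below the axis; ∫[3,4] (3*x**3/2 - 21*x**2/2 + 18*x) dx = -7/8, giving area 7/8.
Total area = 135/8 + 7/8 = 71/4.

71/4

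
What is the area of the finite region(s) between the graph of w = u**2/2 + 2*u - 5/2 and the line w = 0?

18

The curve meets the u-axis where u**2/2 + 2*u - 5/2 = 0, i.e. (u - 1)*(u + 5)/2 = 0, at u = -5, 1.
On [-5, 1] the curve lies below the axis; ∫[-5,1] (u**2/2 + 2*u - 5/2) du = -18, giving area 18.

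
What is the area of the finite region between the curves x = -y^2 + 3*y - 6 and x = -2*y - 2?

Both boundary curves give x as a function of y, so integrate with respect to y. Setting them equal: -y^2 + 5*y - 4 = 0, i.e. -(y - 4)*(y - 1) = 0, so they meet at y = 1, 4.
For y in [1, 4], x = -y^2 + 3*y - 6 is on the right; area = ∫[1,4] (-y^2 + 5*y - 4) dy = 9/2.

9/2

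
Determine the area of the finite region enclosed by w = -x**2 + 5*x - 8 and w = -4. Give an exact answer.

Set the curves equal: -x**2 + 5*x - 8 = -4, so -x**2 + 5*x - 4 = 0, which factors as -(x - 4)*(x - 1) = 0. The curves meet at x = 1, 4.
On [1, 4], w = -x**2 + 5*x - 8 is on top; that piece has area ∫[1,4] (-x**2 + 5*x - 4) dx = 9/2.

9/2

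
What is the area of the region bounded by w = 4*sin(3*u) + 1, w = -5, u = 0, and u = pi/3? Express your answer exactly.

On [0, pi/3], (4*sin(3*u) + 1) - (-5) = 4*sin(3*u) + 6 is ≥ 0 throughout, so the area is a single integral of |4*sin(3*u) + 6|.
∫[0,pi/3] (4*sin(3*u) + 6) du = 8/3 + 2*pi.

8/3 + 2*pi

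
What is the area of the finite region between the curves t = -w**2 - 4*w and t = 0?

32/3

Both boundary curves give t as a function of w, so integrate with respect to w. Setting them equal: -w**2 - 4*w = 0, i.e. -w*(w + 4) = 0, so they meet at w = -4, 0.
For w in [-4, 0], t = -w**2 - 4*w is on the right; area = ∫[-4,0] (-w**2 - 4*w) dw = 32/3.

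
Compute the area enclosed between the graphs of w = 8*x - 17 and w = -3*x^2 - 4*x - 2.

Set the curves equal: 8*x - 17 = -3*x^2 - 4*x - 2, so 3*x^2 + 12*x - 15 = 0, which factors as 3*(x - 1)*(x + 5) = 0. The curves meet at x = -5, 1.
On [-5, 1], w = -3*x^2 - 4*x - 2 is on top; that piece has area ∫[-5,1] (-(3*x^2 + 12*x - 15)) dx = 108.

108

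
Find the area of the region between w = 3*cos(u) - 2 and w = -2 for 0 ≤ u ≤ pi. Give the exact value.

6

The difference (3*cos(u) - 2) - (-2) = 3*cos(u) changes sign at u = pi/2 inside [0, pi], so split the integral there.
∫[0,pi/2] (3*cos(u)) du = 3.
∫[pi/2,pi] (3*cos(u)) du = -3; the area of that piece is 3.
Total area = 3 + 3 = 6.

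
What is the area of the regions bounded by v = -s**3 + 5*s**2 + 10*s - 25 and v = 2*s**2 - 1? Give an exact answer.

Set the curves equal: -s**3 + 5*s**2 + 10*s - 25 = 2*s**2 - 1, so -s**3 + 3*s**2 + 10*s - 24 = 0, which factors as -(s - 4)*(s - 2)*(s + 3) = 0. The curves meet at s = -3, 2, 4.
On [-3, 2], v = 2*s**2 - 1 is on top; that piece has area ∫[-3,2] (-(-s**3 + 3*s**2 + 10*s - 24)) ds = 375/4.
On [2, 4], v = -s**3 + 5*s**2 + 10*s - 25 is on top; that piece has area ∫[2,4] (-s**3 + 3*s**2 + 10*s - 24) ds = 8.
Total enclosed area = 375/4 + 8 = 407/4.

407/4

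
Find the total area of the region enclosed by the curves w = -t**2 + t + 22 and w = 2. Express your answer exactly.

Set the curves equal: -t**2 + t + 22 = 2, so -t**2 + t + 20 = 0, which factors as -(t - 5)*(t + 4) = 0. The curves meet at t = -4, 5.
On [-4, 5], w = -t**2 + t + 22 is on top; that piece has area ∫[-4,5] (-t**2 + t + 20) dt = 243/2.

243/2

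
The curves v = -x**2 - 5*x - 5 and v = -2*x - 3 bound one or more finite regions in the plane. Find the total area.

Set the curves equal: -x**2 - 5*x - 5 = -2*x - 3, so -x**2 - 3*x - 2 = 0, which factors as -(x + 1)*(x + 2) = 0. The curves meet at x = -2, -1.
On [-2, -1], v = -x**2 - 5*x - 5 is on top; that piece has area ∫[-2,-1] (-x**2 - 3*x - 2) dx = 1/6.

1/6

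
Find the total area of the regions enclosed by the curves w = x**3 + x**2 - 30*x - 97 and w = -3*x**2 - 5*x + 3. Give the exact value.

Set the curves equal: x**3 + x**2 - 30*x - 97 = -3*x**2 - 5*x + 3, so x**3 + 4*x**2 - 25*x - 100 = 0, which factors as (x - 5)*(x + 4)*(x + 5) = 0. The curves meet at x = -5, -4, 5.
On [-5, -4], w = x**3 + x**2 - 30*x - 97 is on top; that piece has area ∫[-5,-4] (x**3 + 4*x**2 - 25*x - 100) dx = 19/12.
On [-4, 5], w = -3*x**2 - 5*x + 3 is on top; that piece has area ∫[-4,5] (-(x**3 + 4*x**2 - 25*x - 100)) dx = 2673/4.
Total enclosed area = 19/12 + 2673/4 = 4019/6.

4019/6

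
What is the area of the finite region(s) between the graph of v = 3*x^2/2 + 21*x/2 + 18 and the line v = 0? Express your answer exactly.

1/4

The curve meets the x-axis where 3*x^2/2 + 21*x/2 + 18 = 0, i.e. 3*(x + 3)*(x + 4)/2 = 0, at x = -4, -3.
On [-4, -3] the curve lies below the axis; ∫[-4,-3] (3*x^2/2 + 21*x/2 + 18) dx = -1/4, giving area 1/4.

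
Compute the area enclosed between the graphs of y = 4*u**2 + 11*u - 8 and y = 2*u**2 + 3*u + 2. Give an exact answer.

Set the curves equal: 4*u**2 + 11*u - 8 = 2*u**2 + 3*u + 2, so 2*u**2 + 8*u - 10 = 0, which factors as 2*(u - 1)*(u + 5) = 0. The curves meet at u = -5, 1.
On [-5, 1], y = 2*u**2 + 3*u + 2 is on top; that piece has area ∫[-5,1] (-(2*u**2 + 8*u - 10)) du = 72.

72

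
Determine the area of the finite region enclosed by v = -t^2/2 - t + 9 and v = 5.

Set the curves equal: -t^2/2 - t + 9 = 5, so -t^2/2 - t + 4 = 0, which factors as -(t - 2)*(t + 4)/2 = 0. The curves meet at t = -4, 2.
On [-4, 2], v = -t^2/2 - t + 9 is on top; that piece has area ∫[-4,2] (-t^2/2 - t + 4) dt = 18.

18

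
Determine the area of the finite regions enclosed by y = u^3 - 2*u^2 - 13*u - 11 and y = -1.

Set the curves equal: u^3 - 2*u^2 - 13*u - 11 = -1, so u^3 - 2*u^2 - 13*u - 10 = 0, which factors as (u - 5)*(u + 1)*(u + 2) = 0. The curves meet at u = -2, -1, 5.
On [-2, -1], y = u^3 - 2*u^2 - 13*u - 11 is on top; that piece has area ∫[-2,-1] (u^3 - 2*u^2 - 13*u - 10) du = 13/12.
On [-1, 5], y = -1 is on top; that piece has area ∫[-1,5] (-(u^3 - 2*u^2 - 13*u - 10)) du = 144.
Total enclosed area = 13/12 + 144 = 1741/12.

1741/12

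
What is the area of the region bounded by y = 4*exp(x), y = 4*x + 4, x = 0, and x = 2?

On [0, 2], (4*exp(x)) - (4*x + 4) = -4*x + 4*exp(x) - 4 is ≥ 0 throughout, so the area is a single integral of |-4*x + 4*exp(x) - 4|.
∫[0,2] (-4*x + 4*exp(x) - 4) dx = -20 + 4*exp(2).

-20 + 4*exp(2)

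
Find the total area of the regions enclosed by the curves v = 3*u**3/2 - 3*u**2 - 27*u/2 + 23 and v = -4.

443/4

Set the curves equal: 3*u**3/2 - 3*u**2 - 27*u/2 + 23 = -4, so 3*u**3/2 - 3*u**2 - 27*u/2 + 27 = 0, which factors as 3*(u - 3)*(u - 2)*(u + 3)/2 = 0. The curves meet at u = -3, 2, 3.
On [-3, 2], v = 3*u**3/2 - 3*u**2 - 27*u/2 + 23 is on top; that piece has area ∫[-3,2] (3*u**3/2 - 3*u**2 - 27*u/2 + 27) du = 875/8.
On [2, 3], v = -4 is on top; that piece has area ∫[2,3] (-(3*u**3/2 - 3*u**2 - 27*u/2 + 27)) du = 11/8.
Total enclosed area = 875/8 + 11/8 = 443/4.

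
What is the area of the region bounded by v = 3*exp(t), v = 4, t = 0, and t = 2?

-13 - 8*log(3) + 16*log(2) + 3*exp(2)

The difference (3*exp(t)) - (4) = 3*exp(t) - 4 changes sign at t = log(4/3) inside [0, 2], so split the integral there.
∫[0,log(4/3)] (3*exp(t) - 4) dt = log(81/256) + 1; the area of that piece is -1 + log(256/81).
∫[log(4/3),2] (3*exp(t) - 4) dt = -12 - 4*log(3) + 8*log(2) + 3*exp(2).
Total area = (-1 + log(256/81)) + (-12 - 4*log(3) + 8*log(2) + 3*exp(2)) = -13 - 8*log(3) + 16*log(2) + 3*exp(2).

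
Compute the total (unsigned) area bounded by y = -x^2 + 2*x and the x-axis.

The curve meets the x-axis where -x^2 + 2*x = 0, i.e. -x*(x - 2) = 0, at x = 0, 2.
On [0, 2] the curve lies above the axis; ∫[0,2] (-x^2 + 2*x) dx = 4/3, giving area 4/3.

4/3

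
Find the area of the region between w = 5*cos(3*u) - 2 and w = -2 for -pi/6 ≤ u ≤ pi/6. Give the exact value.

On [-pi/6, pi/6], (5*cos(3*u) - 2) - (-2) = 5*cos(3*u) is ≥ 0 throughout, so the area is a single integral of |5*cos(3*u)|.
∫[-pi/6,pi/6] (5*cos(3*u)) du = 10/3.

10/3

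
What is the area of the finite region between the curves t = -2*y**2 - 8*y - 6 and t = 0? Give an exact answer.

Both boundary curves give t as a function of y, so integrate with respect to y. Setting them equal: -2*y**2 - 8*y - 6 = 0, i.e. -2*(y + 1)*(y + 3) = 0, so they meet at y = -3, -1.
For y in [-3, -1], t = -2*y**2 - 8*y - 6 is on the right; area = ∫[-3,-1] (-2*y**2 - 8*y - 6) dy = 8/3.

8/3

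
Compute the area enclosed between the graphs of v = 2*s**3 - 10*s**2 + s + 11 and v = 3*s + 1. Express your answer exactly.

296/3

Set the curves equal: 2*s**3 - 10*s**2 + s + 11 = 3*s + 1, so 2*s**3 - 10*s**2 - 2*s + 10 = 0, which factors as 2*(s - 5)*(s - 1)*(s + 1) = 0. The curves meet at s = -1, 1, 5.
On [-1, 1], v = 2*s**3 - 10*s**2 + s + 11 is on top; that piece has area ∫[-1,1] (2*s**3 - 10*s**2 - 2*s + 10) ds = 40/3.
On [1, 5], v = 3*s + 1 is on top; that piece has area ∫[1,5] (-(2*s**3 - 10*s**2 - 2*s + 10)) ds = 256/3.
Total enclosed area = 40/3 + 256/3 = 296/3.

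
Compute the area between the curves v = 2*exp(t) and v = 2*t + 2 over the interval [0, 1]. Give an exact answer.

-5 + 2*exp(1)

On [0, 1], (2*exp(t)) - (2*t + 2) = -2*t + 2*exp(t) - 2 is ≥ 0 throughout, so the area is a single integral of |-2*t + 2*exp(t) - 2|.
∫[0,1] (-2*t + 2*exp(t) - 2) dt = -5 + 2*exp(1).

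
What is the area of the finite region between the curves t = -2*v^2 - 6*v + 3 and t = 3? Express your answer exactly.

Both boundary curves give t as a function of v, so integrate with respect to v. Setting them equal: -2*v^2 - 6*v = 0, i.e. -2*v*(v + 3) = 0, so they meet at v = -3, 0.
For v in [-3, 0], t = -2*v^2 - 6*v + 3 is on the right; area = ∫[-3,0] (-2*v^2 - 6*v) dv = 9.

9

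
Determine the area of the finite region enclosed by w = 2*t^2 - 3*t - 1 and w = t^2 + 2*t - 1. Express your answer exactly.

Set the curves equal: 2*t^2 - 3*t - 1 = t^2 + 2*t - 1, so t^2 - 5*t = 0, which factors as t*(t - 5) = 0. The curves meet at t = 0, 5.
On [0, 5], w = t^2 + 2*t - 1 is on top; that piece has area ∫[0,5] (-(t^2 - 5*t)) dt = 125/6.

125/6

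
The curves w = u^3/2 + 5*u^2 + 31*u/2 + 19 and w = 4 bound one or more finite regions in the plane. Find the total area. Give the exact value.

37/24

Set the curves equal: u^3/2 + 5*u^2 + 31*u/2 + 19 = 4, so u^3/2 + 5*u^2 + 31*u/2 + 15 = 0, which factors as (u + 2)*(u + 3)*(u + 5)/2 = 0. The curves meet at u = -5, -3, -2.
On [-5, -3], w = u^3/2 + 5*u^2 + 31*u/2 + 19 is on top; that piece has area ∫[-5,-3] (u^3/2 + 5*u^2 + 31*u/2 + 15) du = 4/3.
On [-3, -2], w = 4 is on top; that piece has area ∫[-3,-2] (-(u^3/2 + 5*u^2 + 31*u/2 + 15)) du = 5/24.
Total enclosed area = 4/3 + 5/24 = 37/24.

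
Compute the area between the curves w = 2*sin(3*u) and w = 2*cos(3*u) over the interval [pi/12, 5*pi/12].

4*sqrt(2)/3

On [pi/12, 5*pi/12], (2*sin(3*u)) - (2*cos(3*u)) = 2*sin(3*u) - 2*cos(3*u) is ≥ 0 throughout, so the area is a single integral of |2*sin(3*u) - 2*cos(3*u)|.
∫[pi/12,5*pi/12] (2*sin(3*u) - 2*cos(3*u)) du = 4*sqrt(2)/3.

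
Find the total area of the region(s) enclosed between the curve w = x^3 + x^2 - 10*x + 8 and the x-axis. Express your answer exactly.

443/6

The curve meets the x-axis where x^3 + x^2 - 10*x + 8 = 0, i.e. (x - 2)*(x - 1)*(x + 4) = 0, at x = -4, 1, 2.
On [-4, 1] the curve lies above the axis; ∫[-4,1] (x^3 + x^2 - 10*x + 8) dx = 875/12, giving area 875/12.
On [1, 2] the curve lies below the axis; ∫[1,2] (x^3 + x^2 - 10*x + 8) dx = -11/12, giving area 11/12.
Total area = 875/12 + 11/12 = 443/6.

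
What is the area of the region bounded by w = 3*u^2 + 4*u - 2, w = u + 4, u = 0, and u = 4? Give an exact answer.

71

The difference (3*u^2 + 4*u - 2) - (u + 4) = 3*u^2 + 3*u - 6 changes sign at u = 1 inside [0, 4], so split the integral there.
∫[0,1] (3*u^2 + 3*u - 6) du = -7/2; the area of that piece is 7/2.
∫[1,4] (3*u^2 + 3*u - 6) du = 135/2.
Total area = 7/2 + 135/2 = 71.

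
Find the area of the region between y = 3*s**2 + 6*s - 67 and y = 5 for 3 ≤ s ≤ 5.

30

The difference (3*s**2 + 6*s - 67) - (5) = 3*s**2 + 6*s - 72 changes sign at s = 4 inside [3, 5], so split the integral there.
∫[3,4] (3*s**2 + 6*s - 72) ds = -14; the area of that piece is 14.
∫[4,5] (3*s**2 + 6*s - 72) ds = 16.
Total area = 14 + 16 = 30.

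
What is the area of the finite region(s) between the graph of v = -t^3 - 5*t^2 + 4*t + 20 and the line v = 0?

The curve meets the t-axis where -t^3 - 5*t^2 + 4*t + 20 = 0, i.e. -(t - 2)*(t + 2)*(t + 5) = 0, at t = -5, -2, 2.
On [-5, -2] the curve lies below the axis; ∫[-5,-2] (-t^3 - 5*t^2 + 4*t + 20) dt = -99/4, giving area 99/4.
On [-2, 2] the curve lies above the axis; ∫[-2,2] (-t^3 - 5*t^2 + 4*t + 20) dt = 160/3, giving area 160/3.
Total area = 99/4 + 160/3 = 937/12.

937/12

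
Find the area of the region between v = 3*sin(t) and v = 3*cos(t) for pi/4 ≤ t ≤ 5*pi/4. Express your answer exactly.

On [pi/4, 5*pi/4], (3*sin(t)) - (3*cos(t)) = 3*sin(t) - 3*cos(t) is ≥ 0 throughout, so the area is a single integral of |3*sin(t) - 3*cos(t)|.
∫[pi/4,5*pi/4] (3*sin(t) - 3*cos(t)) dt = 6*sqrt(2).

6*sqrt(2)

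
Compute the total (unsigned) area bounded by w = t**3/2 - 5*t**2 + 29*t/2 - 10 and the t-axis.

71/12

The curve meets the t-axis where t**3/2 - 5*t**2 + 29*t/2 - 10 = 0, i.e. (t - 5)*(t - 4)*(t - 1)/2 = 0, at t = 1, 4, 5.
On [1, 4] the curve lies above the axis; ∫[1,4] (t**3/2 - 5*t**2 + 29*t/2 - 10) dt = 45/8, giving area 45/8.
On [4, 5] the curve lies below the axis; ∫[4,5] (t**3/2 - 5*t**2 + 29*t/2 - 10) dt = -7/24, giving area 7/24.
Total area = 45/8 + 7/24 = 71/12.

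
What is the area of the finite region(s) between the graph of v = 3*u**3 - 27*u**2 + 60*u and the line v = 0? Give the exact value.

The curve meets the u-axis where 3*u**3 - 27*u**2 + 60*u = 0, i.e. 3*u*(u - 5)*(u - 4) = 0, at u = 0, 4, 5.
On [0, 4] the curve lies above the axis; ∫[0,4] (3*u**3 - 27*u**2 + 60*u) du = 96, giving area 96.
On [4, 5] the curve lies below the axis; ∫[4,5] (3*u**3 - 27*u**2 + 60*u) du = -9/4, giving area 9/4.
Total area = 96 + 9/4 = 393/4.

393/4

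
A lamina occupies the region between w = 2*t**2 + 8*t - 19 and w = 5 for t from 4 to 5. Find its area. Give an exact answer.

On [4, 5], (2*t**2 + 8*t - 19) - (5) = 2*t**2 + 8*t - 24 is ≥ 0 throughout, so the area is a single integral of |2*t**2 + 8*t - 24|.
∫[4,5] (2*t**2 + 8*t - 24) dt = 158/3.

158/3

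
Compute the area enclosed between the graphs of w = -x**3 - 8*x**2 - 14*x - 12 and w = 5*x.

37/12

Set the curves equal: -x**3 - 8*x**2 - 14*x - 12 = 5*x, so -x**3 - 8*x**2 - 19*x - 12 = 0, which factors as -(x + 1)*(x + 3)*(x + 4) = 0. The curves meet at x = -4, -3, -1.
On [-4, -3], w = 5*x is on top; that piece has area ∫[-4,-3] (-(-x**3 - 8*x**2 - 19*x - 12)) dx = 5/12.
On [-3, -1], w = -x**3 - 8*x**2 - 14*x - 12 is on top; that piece has area ∫[-3,-1] (-x**3 - 8*x**2 - 19*x - 12) dx = 8/3.
Total enclosed area = 5/12 + 8/3 = 37/12.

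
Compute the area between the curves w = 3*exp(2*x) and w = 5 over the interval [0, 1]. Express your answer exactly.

The difference (3*exp(2*x)) - (5) = 3*exp(2*x) - 5 changes sign at x = -log(3)/2 + log(5)/2 inside [0, 1], so split the integral there.
∫[0,-log(3)/2 + log(5)/2] (3*exp(2*x) - 5) dx = log(9*sqrt(15)/125) + 1; the area of that piece is -1 + log(25*sqrt(15)/27).
∫[-log(3)/2 + log(5)/2,1] (3*exp(2*x) - 5) dx = -15/2 - 5*log(3)/2 + 5*log(5)/2 + 3*exp(2)/2.
Total area = (-1 + log(25*sqrt(15)/27)) + (-15/2 - 5*log(3)/2 + 5*log(5)/2 + 3*exp(2)/2) = -17/2 - 11*log(3)/2 + log(15)/2 + 9*log(5)/2 + 3*exp(2)/2.

-17/2 - 11*log(3)/2 + log(15)/2 + 9*log(5)/2 + 3*exp(2)/2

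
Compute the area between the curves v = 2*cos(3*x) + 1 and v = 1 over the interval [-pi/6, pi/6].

On [-pi/6, pi/6], (2*cos(3*x) + 1) - (1) = 2*cos(3*x) is ≥ 0 throughout, so the area is a single integral of |2*cos(3*x)|.
∫[-pi/6,pi/6] (2*cos(3*x)) dx = 4/3.

4/3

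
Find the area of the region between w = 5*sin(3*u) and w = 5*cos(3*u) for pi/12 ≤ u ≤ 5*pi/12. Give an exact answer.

On [pi/12, 5*pi/12], (5*sin(3*u)) - (5*cos(3*u)) = 5*sin(3*u) - 5*cos(3*u) is ≥ 0 throughout, so the area is a single integral of |5*sin(3*u) - 5*cos(3*u)|.
∫[pi/12,5*pi/12] (5*sin(3*u) - 5*cos(3*u)) du = 10*sqrt(2)/3.

10*sqrt(2)/3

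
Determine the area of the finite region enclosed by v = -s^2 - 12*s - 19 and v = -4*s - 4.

Set the curves equal: -s^2 - 12*s - 19 = -4*s - 4, so -s^2 - 8*s - 15 = 0, which factors as -(s + 3)*(s + 5) = 0. The curves meet at s = -5, -3.
On [-5, -3], v = -s^2 - 12*s - 19 is on top; that piece has area ∫[-5,-3] (-s^2 - 8*s - 15) ds = 4/3.

4/3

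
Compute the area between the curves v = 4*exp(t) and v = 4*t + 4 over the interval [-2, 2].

-16 - 4*exp(-2) + 4*exp(2)

On [-2, 2], (4*exp(t)) - (4*t + 4) = -4*t + 4*exp(t) - 4 is ≥ 0 throughout, so the area is a single integral of |-4*t + 4*exp(t) - 4|.
∫[-2,2] (-4*t + 4*exp(t) - 4) dt = -16 - 4*exp(-2) + 4*exp(2).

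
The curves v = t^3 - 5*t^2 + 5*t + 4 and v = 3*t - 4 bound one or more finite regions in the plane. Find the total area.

Set the curves equal: t^3 - 5*t^2 + 5*t + 4 = 3*t - 4, so t^3 - 5*t^2 + 2*t + 8 = 0, which factors as (t - 4)*(t - 2)*(t + 1) = 0. The curves meet at t = -1, 2, 4.
On [-1, 2], v = t^3 - 5*t^2 + 5*t + 4 is on top; that piece has area ∫[-1,2] (t^3 - 5*t^2 + 2*t + 8) dt = 63/4.
On [2, 4], v = 3*t - 4 is on top; that piece has area ∫[2,4] (-(t^3 - 5*t^2 + 2*t + 8)) dt = 16/3.
Total enclosed area = 63/4 + 16/3 = 253/12.

253/12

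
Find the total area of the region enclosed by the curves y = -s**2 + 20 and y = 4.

Set the curves equal: -s**2 + 20 = 4, so -s**2 + 16 = 0, which factors as -(s - 4)*(s + 4) = 0. The curves meet at s = -4, 4.
On [-4, 4], y = -s**2 + 20 is on top; that piece has area ∫[-4,4] (-s**2 + 16) ds = 256/3.

256/3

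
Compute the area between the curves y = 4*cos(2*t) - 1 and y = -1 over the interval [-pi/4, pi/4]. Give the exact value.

4

On [-pi/4, pi/4], (4*cos(2*t) - 1) - (-1) = 4*cos(2*t) is ≥ 0 throughout, so the area is a single integral of |4*cos(2*t)|.
∫[-pi/4,pi/4] (4*cos(2*t)) dt = 4.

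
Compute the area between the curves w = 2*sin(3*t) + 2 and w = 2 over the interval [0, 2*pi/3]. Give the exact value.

The difference (2*sin(3*t) + 2) - (2) = 2*sin(3*t) changes sign at t = pi/3 inside [0, 2*pi/3], so split the integral there.
∫[0,pi/3] (2*sin(3*t)) dt = 4/3.
∫[pi/3,2*pi/3] (2*sin(3*t)) dt = -4/3; the area of that piece is 4/3.
Total area = 4/3 + 4/3 = 8/3.

8/3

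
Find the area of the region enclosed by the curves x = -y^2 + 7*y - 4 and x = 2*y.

Both boundary curves give x as a function of y, so integrate with respect to y. Setting them equal: -y^2 + 5*y - 4 = 0, i.e. -(y - 4)*(y - 1) = 0, so they meet at y = 1, 4.
For y in [1, 4], x = -y^2 + 7*y - 4 is on the right; area = ∫[1,4] (-y^2 + 5*y - 4) dy = 9/2.

9/2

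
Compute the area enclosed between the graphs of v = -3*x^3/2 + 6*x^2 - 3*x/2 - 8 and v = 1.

71/4

Set the curves equal: -3*x^3/2 + 6*x^2 - 3*x/2 - 8 = 1, so -3*x^3/2 + 6*x^2 - 3*x/2 - 9 = 0, which factors as -3*(x - 3)*(x - 2)*(x + 1)/2 = 0. The curves meet at x = -1, 2, 3.
On [-1, 2], v = 1 is on top; that piece has area ∫[-1,2] (-(-3*x^3/2 + 6*x^2 - 3*x/2 - 9)) dx = 135/8.
On [2, 3], v = -3*x^3/2 + 6*x^2 - 3*x/2 - 8 is on top; that piece has area ∫[2,3] (-3*x^3/2 + 6*x^2 - 3*x/2 - 9) dx = 7/8.
Total enclosed area = 135/8 + 7/8 = 71/4.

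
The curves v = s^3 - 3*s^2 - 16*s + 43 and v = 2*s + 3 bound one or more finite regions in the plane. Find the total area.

999/4

Set the curves equal: s^3 - 3*s^2 - 16*s + 43 = 2*s + 3, so s^3 - 3*s^2 - 18*s + 40 = 0, which factors as (s - 5)*(s - 2)*(s + 4) = 0. The curves meet at s = -4, 2, 5.
On [-4, 2], v = s^3 - 3*s^2 - 16*s + 43 is on top; that piece has area ∫[-4,2] (s^3 - 3*s^2 - 18*s + 40) ds = 216.
On [2, 5], v = 2*s + 3 is on top; that piece has area ∫[2,5] (-(s^3 - 3*s^2 - 18*s + 40)) ds = 135/4.
Total enclosed area = 216 + 135/4 = 999/4.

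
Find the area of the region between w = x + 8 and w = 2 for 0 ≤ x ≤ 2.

14

On [0, 2], (x + 8) - (2) = x + 6 is ≥ 0 throughout, so the area is a single integral of |x + 6|.
∫[0,2] (x + 6) dx = 14.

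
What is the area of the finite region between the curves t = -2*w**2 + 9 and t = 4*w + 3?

Both boundary curves give t as a function of w, so integrate with respect to w. Setting them equal: -2*w**2 - 4*w + 6 = 0, i.e. -2*(w - 1)*(w + 3) = 0, so they meet at w = -3, 1.
For w in [-3, 1], t = -2*w**2 + 9 is on the right; area = ∫[-3,1] (-2*w**2 - 4*w + 6) dw = 64/3.

64/3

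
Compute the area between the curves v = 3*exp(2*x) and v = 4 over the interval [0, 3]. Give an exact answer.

The difference (3*exp(2*x)) - (4) = 3*exp(2*x) - 4 changes sign at x = -log(3)/2 + log(2) inside [0, 3], so split the integral there.
∫[0,-log(3)/2 + log(2)] (3*exp(2*x) - 4) dx = log(9/16) + 1/2; the area of that piece is -1/2 + log(16/9).
∫[-log(3)/2 + log(2),3] (3*exp(2*x) - 4) dx = -14 - 2*log(3) + 4*log(2) + 3*exp(6)/2.
Total area = (-1/2 + log(16/9)) + (-14 - 2*log(3) + 4*log(2) + 3*exp(6)/2) = -29/2 - 4*log(3) + 8*log(2) + 3*exp(6)/2.

-29/2 - 4*log(3) + 8*log(2) + 3*exp(6)/2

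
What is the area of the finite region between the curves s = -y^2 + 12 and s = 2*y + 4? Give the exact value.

36

Both boundary curves give s as a function of y, so integrate with respect to y. Setting them equal: -y^2 - 2*y + 8 = 0, i.e. -(y - 2)*(y + 4) = 0, so they meet at y = -4, 2.
For y in [-4, 2], s = -y^2 + 12 is on the right; area = ∫[-4,2] (-y^2 - 2*y + 8) dy = 36.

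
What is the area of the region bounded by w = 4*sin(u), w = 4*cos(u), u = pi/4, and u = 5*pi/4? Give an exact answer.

8*sqrt(2)

On [pi/4, 5*pi/4], (4*sin(u)) - (4*cos(u)) = 4*sin(u) - 4*cos(u) is ≥ 0 throughout, so the area is a single integral of |4*sin(u) - 4*cos(u)|.
∫[pi/4,5*pi/4] (4*sin(u) - 4*cos(u)) du = 8*sqrt(2).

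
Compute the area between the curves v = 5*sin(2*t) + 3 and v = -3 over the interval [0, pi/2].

On [0, pi/2], (5*sin(2*t) + 3) - (-3) = 5*sin(2*t) + 6 is ≥ 0 throughout, so the area is a single integral of |5*sin(2*t) + 6|.
∫[0,pi/2] (5*sin(2*t) + 6) dt = 5 + 3*pi.

5 + 3*pi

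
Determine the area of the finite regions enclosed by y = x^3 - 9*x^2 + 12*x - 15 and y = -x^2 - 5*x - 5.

Set the curves equal: x^3 - 9*x^2 + 12*x - 15 = -x^2 - 5*x - 5, so x^3 - 8*x^2 + 17*x - 10 = 0, which factors as (x - 5)*(x - 2)*(x - 1) = 0. The curves meet at x = 1, 2, 5.
On [1, 2], y = x^3 - 9*x^2 + 12*x - 15 is on top; that piece has area ∫[1,2] (x^3 - 8*x^2 + 17*x - 10) dx = 7/12.
On [2, 5], y = -x^2 - 5*x - 5 is on top; that piece has area ∫[2,5] (-(x^3 - 8*x^2 + 17*x - 10)) dx = 45/4.
Total enclosed area = 7/12 + 45/4 = 71/6.

71/6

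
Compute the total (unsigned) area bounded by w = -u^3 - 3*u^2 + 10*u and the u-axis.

The curve meets the u-axis where -u^3 - 3*u^2 + 10*u = 0, i.e. -u*(u - 2)*(u + 5) = 0, at u = -5, 0, 2.
On [-5, 0] the curve lies below the axis; ∫[-5,0] (-u^3 - 3*u^2 + 10*u) du = -375/4, giving area 375/4.
On [0, 2] the curve lies above the axis; ∫[0,2] (-u^3 - 3*u^2 + 10*u) du = 8, giving area 8.
Total area = 375/4 + 8 = 407/4.

407/4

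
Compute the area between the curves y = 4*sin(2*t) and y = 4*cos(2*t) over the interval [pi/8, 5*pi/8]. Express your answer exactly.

4*sqrt(2)

On [pi/8, 5*pi/8], (4*sin(2*t)) - (4*cos(2*t)) = 4*sin(2*t) - 4*cos(2*t) is ≥ 0 throughout, so the area is a single integral of |4*sin(2*t) - 4*cos(2*t)|.
∫[pi/8,5*pi/8] (4*sin(2*t) - 4*cos(2*t)) dt = 4*sqrt(2).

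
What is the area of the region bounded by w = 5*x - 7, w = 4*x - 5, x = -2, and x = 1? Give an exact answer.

On [-2, 1], (5*x - 7) - (4*x - 5) = x - 2 is ≤ 0 throughout, so the area is a single integral of |x - 2|.
∫[-2,1] (x - 2) dx = -15/2; the area of that piece is 15/2.

15/2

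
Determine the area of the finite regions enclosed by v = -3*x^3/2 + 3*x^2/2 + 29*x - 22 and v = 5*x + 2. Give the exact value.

Set the curves equal: -3*x^3/2 + 3*x^2/2 + 29*x - 22 = 5*x + 2, so -3*x^3/2 + 3*x^2/2 + 24*x - 24 = 0, which factors as -3*(x - 4)*(x - 1)*(x + 4)/2 = 0. The curves meet at x = -4, 1, 4.
On [-4, 1], v = 5*x + 2 is on top; that piece has area ∫[-4,1] (-(-3*x^3/2 + 3*x^2/2 + 24*x - 24)) dx = 1375/8.
On [1, 4], v = -3*x^3/2 + 3*x^2/2 + 29*x - 22 is on top; that piece has area ∫[1,4] (-3*x^3/2 + 3*x^2/2 + 24*x - 24) dx = 351/8.
Total enclosed area = 1375/8 + 351/8 = 863/4.

863/4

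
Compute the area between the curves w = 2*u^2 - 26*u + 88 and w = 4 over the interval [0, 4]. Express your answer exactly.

On [0, 4], (2*u^2 - 26*u + 88) - (4) = 2*u^2 - 26*u + 84 is ≥ 0 throughout, so the area is a single integral of |2*u^2 - 26*u + 84|.
∫[0,4] (2*u^2 - 26*u + 84) du = 512/3.

512/3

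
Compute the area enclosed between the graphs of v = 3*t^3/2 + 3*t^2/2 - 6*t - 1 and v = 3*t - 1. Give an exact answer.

253/8

Set the curves equal: 3*t^3/2 + 3*t^2/2 - 6*t - 1 = 3*t - 1, so 3*t^3/2 + 3*t^2/2 - 9*t = 0, which factors as 3*t*(t - 2)*(t + 3)/2 = 0. The curves meet at t = -3, 0, 2.
On [-3, 0], v = 3*t^3/2 + 3*t^2/2 - 6*t - 1 is on top; that piece has area ∫[-3,0] (3*t^3/2 + 3*t^2/2 - 9*t) dt = 189/8.
On [0, 2], v = 3*t - 1 is on top; that piece has area ∫[0,2] (-(3*t^3/2 + 3*t^2/2 - 9*t)) dt = 8.
Total enclosed area = 189/8 + 8 = 253/8.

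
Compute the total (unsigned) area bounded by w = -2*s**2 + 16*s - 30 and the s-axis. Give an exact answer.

The curve meets the s-axis where -2*s**2 + 16*s - 30 = 0, i.e. -2*(s - 5)*(s - 3) = 0, at s = 3, 5.
On [3, 5] the curve lies above the axis; ∫[3,5] (-2*s**2 + 16*s - 30) ds = 8/3, giving area 8/3.

8/3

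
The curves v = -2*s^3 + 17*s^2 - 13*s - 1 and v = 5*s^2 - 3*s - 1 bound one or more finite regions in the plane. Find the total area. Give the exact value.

131/2

Set the curves equal: -2*s^3 + 17*s^2 - 13*s - 1 = 5*s^2 - 3*s - 1, so -2*s^3 + 12*s^2 - 10*s = 0, which factors as -2*s*(s - 5)*(s - 1) = 0. The curves meet at s = 0, 1, 5.
On [0, 1], v = 5*s^2 - 3*s - 1 is on top; that piece has area ∫[0,1] (-(-2*s^3 + 12*s^2 - 10*s)) ds = 3/2.
On [1, 5], v = -2*s^3 + 17*s^2 - 13*s - 1 is on top; that piece has area ∫[1,5] (-2*s^3 + 12*s^2 - 10*s) ds = 64.
Total enclosed area = 3/2 + 64 = 131/2.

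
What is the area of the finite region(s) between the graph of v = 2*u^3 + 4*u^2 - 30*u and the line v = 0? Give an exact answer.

The curve meets the u-axis where 2*u^3 + 4*u^2 - 30*u = 0, i.e. 2*u*(u - 3)*(u + 5) = 0, at u = -5, 0, 3.
On [-5, 0] the curve lies above the axis; ∫[-5,0] (2*u^3 + 4*u^2 - 30*u) du = 1375/6, giving area 1375/6.
On [0, 3] the curve lies below the axis; ∫[0,3] (2*u^3 + 4*u^2 - 30*u) du = -117/2, giving area 117/2.
Total area = 1375/6 + 117/2 = 863/3.

863/3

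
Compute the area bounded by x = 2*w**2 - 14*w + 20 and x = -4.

1/3

Both boundary curves give x as a function of w, so integrate with respect to w. Setting them equal: 2*w**2 - 14*w + 24 = 0, i.e. 2*(w - 4)*(w - 3) = 0, so they meet at w = 3, 4.
For w in [3, 4], x = 2*w**2 - 14*w + 20 is on the left; area = ∫[3,4] (-(2*w**2 - 14*w + 24)) dw = 1/3.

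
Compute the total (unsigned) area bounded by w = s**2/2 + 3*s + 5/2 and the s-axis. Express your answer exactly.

16/3

The curve meets the s-axis where s**2/2 + 3*s + 5/2 = 0, i.e. (s + 1)*(s + 5)/2 = 0, at s = -5, -1.
On [-5, -1] the curve lies below the axis; ∫[-5,-1] (s**2/2 + 3*s + 5/2) ds = -16/3, giving area 16/3.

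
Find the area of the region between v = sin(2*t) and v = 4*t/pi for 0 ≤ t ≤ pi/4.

On [0, pi/4], (sin(2*t)) - (4*t/pi) = -4*t/pi + sin(2*t) is ≥ 0 throughout, so the area is a single integral of |-4*t/pi + sin(2*t)|.
∫[0,pi/4] (-4*t/pi + sin(2*t)) dt = 1/2 - pi/8.

1/2 - pi/8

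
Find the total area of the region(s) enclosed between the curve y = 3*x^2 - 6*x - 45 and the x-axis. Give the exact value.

The curve meets the x-axis where 3*x^2 - 6*x - 45 = 0, i.e. 3*(x - 5)*(x + 3) = 0, at x = -3, 5.
On [-3, 5] the curve lies below the axis; ∫[-3,5] (3*x^2 - 6*x - 45) dx = -256, giving area 256.

256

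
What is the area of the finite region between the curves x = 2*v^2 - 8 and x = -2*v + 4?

Both boundary curves give x as a function of v, so integrate with respect to v. Setting them equal: 2*v^2 + 2*v - 12 = 0, i.e. 2*(v - 2)*(v + 3) = 0, so they meet at v = -3, 2.
For v in [-3, 2], x = 2*v^2 - 8 is on the left; area = ∫[-3,2] (-(2*v^2 + 2*v - 12)) dv = 125/3.

125/3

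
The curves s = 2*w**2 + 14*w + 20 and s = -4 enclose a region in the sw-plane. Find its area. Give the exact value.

Both boundary curves give s as a function of w, so integrate with respect to w. Setting them equal: 2*w**2 + 14*w + 24 = 0, i.e. 2*(w + 3)*(w + 4) = 0, so they meet at w = -4, -3.
For w in [-4, -3], s = 2*w**2 + 14*w + 20 is on the left; area = ∫[-4,-3] (-(2*w**2 + 14*w + 24)) dw = 1/3.

1/3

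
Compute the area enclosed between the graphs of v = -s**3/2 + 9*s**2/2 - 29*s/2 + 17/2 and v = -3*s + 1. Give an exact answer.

Set the curves equal: -s**3/2 + 9*s**2/2 - 29*s/2 + 17/2 = -3*s + 1, so -s**3/2 + 9*s**2/2 - 23*s/2 + 15/2 = 0, which factors as -(s - 5)*(s - 3)*(s - 1)/2 = 0. The curves meet at s = 1, 3, 5.
On [1, 3], v = -3*s + 1 is on top; that piece has area ∫[1,3] (-(-s**3/2 + 9*s**2/2 - 23*s/2 + 15/2)) ds = 2.
On [3, 5], v = -s**3/2 + 9*s**2/2 - 29*s/2 + 17/2 is on top; that piece has area ∫[3,5] (-s**3/2 + 9*s**2/2 - 23*s/2 + 15/2) ds = 2.
Total enclosed area = 2 + 2 = 4.

4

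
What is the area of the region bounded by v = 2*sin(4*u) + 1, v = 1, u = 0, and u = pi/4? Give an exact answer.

1

On [0, pi/4], (2*sin(4*u) + 1) - (1) = 2*sin(4*u) is ≥ 0 throughout, so the area is a single integral of |2*sin(4*u)|.
∫[0,pi/4] (2*sin(4*u)) du = 1.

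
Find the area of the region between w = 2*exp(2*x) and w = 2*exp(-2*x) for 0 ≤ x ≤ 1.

On [0, 1], (2*exp(2*x)) - (2*exp(-2*x)) = 2*exp(2*x) - 2*exp(-2*x) is ≥ 0 throughout, so the area is a single integral of |2*exp(2*x) - 2*exp(-2*x)|.
∫[0,1] (2*exp(2*x) - 2*exp(-2*x)) dx = -2 + exp(-2) + exp(2).

-2 + exp(-2) + exp(2)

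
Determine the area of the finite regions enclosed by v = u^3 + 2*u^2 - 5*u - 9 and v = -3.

253/12

Set the curves equal: u^3 + 2*u^2 - 5*u - 9 = -3, so u^3 + 2*u^2 - 5*u - 6 = 0, which factors as (u - 2)*(u + 1)*(u + 3) = 0. The curves meet at u = -3, -1, 2.
On [-3, -1], v = u^3 + 2*u^2 - 5*u - 9 is on top; that piece has area ∫[-3,-1] (u^3 + 2*u^2 - 5*u - 6) du = 16/3.
On [-1, 2], v = -3 is on top; that piece has area ∫[-1,2] (-(u^3 + 2*u^2 - 5*u - 6)) du = 63/4.
Total enclosed area = 16/3 + 63/4 = 253/12.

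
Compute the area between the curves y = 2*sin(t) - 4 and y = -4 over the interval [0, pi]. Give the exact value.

4

On [0, pi], (2*sin(t) - 4) - (-4) = 2*sin(t) is ≥ 0 throughout, so the area is a single integral of |2*sin(t)|.
∫[0,pi] (2*sin(t)) dt = 4.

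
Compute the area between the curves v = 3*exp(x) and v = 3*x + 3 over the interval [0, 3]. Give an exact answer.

On [0, 3], (3*exp(x)) - (3*x + 3) = -3*x + 3*exp(x) - 3 is ≥ 0 throughout, so the area is a single integral of |-3*x + 3*exp(x) - 3|.
∫[0,3] (-3*x + 3*exp(x) - 3) dx = -51/2 + 3*exp(3).

-51/2 + 3*exp(3)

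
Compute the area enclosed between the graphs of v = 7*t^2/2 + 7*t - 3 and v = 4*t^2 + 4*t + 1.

Set the curves equal: 7*t^2/2 + 7*t - 3 = 4*t^2 + 4*t + 1, so -t^2/2 + 3*t - 4 = 0, which factors as -(t - 4)*(t - 2)/2 = 0. The curves meet at t = 2, 4.
On [2, 4], v = 7*t^2/2 + 7*t - 3 is on top; that piece has area ∫[2,4] (-t^2/2 + 3*t - 4) dt = 2/3.

2/3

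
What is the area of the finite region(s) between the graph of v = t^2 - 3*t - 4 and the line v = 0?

125/6

The curve meets the t-axis where t^2 - 3*t - 4 = 0, i.e. (t - 4)*(t + 1) = 0, at t = -1, 4.
On [-1, 4] the curve lies below the axis; ∫[-1,4] (t^2 - 3*t - 4) dt = -125/6, giving area 125/6.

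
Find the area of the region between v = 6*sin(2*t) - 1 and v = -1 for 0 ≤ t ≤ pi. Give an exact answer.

12

The difference (6*sin(2*t) - 1) - (-1) = 6*sin(2*t) changes sign at t = pi/2 inside [0, pi], so split the integral there.
∫[0,pi/2] (6*sin(2*t)) dt = 6.
∫[pi/2,pi] (6*sin(2*t)) dt = -6; the area of that piece is 6.
Total area = 6 + 6 = 12.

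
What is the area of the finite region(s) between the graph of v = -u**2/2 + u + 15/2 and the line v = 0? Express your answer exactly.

128/3

The curve meets the u-axis where -u**2/2 + u + 15/2 = 0, i.e. -(u - 5)*(u + 3)/2 = 0, at u = -3, 5.
On [-3, 5] the curve lies above the axis; ∫[-3,5] (-u**2/2 + u + 15/2) du = 128/3, giving area 128/3.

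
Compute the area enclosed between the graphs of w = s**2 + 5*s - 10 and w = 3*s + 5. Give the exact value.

Set the curves equal: s**2 + 5*s - 10 = 3*s + 5, so s**2 + 2*s - 15 = 0, which factors as (s - 3)*(s + 5) = 0. The curves meet at s = -5, 3.
On [-5, 3], w = 3*s + 5 is on top; that piece has area ∫[-5,3] (-(s**2 + 2*s - 15)) ds = 256/3.

256/3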